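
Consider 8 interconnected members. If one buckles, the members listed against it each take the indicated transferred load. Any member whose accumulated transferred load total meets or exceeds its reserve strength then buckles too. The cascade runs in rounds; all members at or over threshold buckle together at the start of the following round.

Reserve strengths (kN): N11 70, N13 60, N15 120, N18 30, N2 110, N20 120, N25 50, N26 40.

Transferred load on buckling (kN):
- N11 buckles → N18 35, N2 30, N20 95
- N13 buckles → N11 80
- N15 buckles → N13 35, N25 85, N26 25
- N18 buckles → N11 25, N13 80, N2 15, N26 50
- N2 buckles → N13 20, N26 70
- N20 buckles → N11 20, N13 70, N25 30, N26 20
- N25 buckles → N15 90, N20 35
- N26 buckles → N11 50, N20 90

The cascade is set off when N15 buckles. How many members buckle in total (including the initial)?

Round 1 — N15 buckles (initial).
  N13: +35 → 35 < 60
  N25: +85 → 85 ≥ 50
  N26: +25 → 25 < 40
Round 2 — N25 buckles.
  N20: +35 → 35 < 120
No further bucklings.

2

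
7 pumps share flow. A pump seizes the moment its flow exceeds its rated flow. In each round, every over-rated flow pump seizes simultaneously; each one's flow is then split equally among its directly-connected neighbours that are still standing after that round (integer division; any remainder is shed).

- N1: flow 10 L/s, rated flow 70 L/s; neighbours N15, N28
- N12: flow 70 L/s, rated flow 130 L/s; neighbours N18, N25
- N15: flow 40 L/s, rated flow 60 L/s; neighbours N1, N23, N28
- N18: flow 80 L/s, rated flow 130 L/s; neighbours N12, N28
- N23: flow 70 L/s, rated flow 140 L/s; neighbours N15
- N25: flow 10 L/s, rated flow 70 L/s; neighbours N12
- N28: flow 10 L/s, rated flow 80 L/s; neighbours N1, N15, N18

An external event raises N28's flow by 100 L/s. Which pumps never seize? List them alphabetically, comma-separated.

Round 1 — N28 at 110 > 80. N28 seizes.
  N28 sheds 110 L/s to N1, N15, N18: 36 each (2 lost).
    N1: 10+36 = 46 ≤ 70
    N15: 40+36 = 76 > 60
    N18: 80+36 = 116 ≤ 130
Round 2 — N15 seizes.
  N15 sheds 76 L/s to N1, N23: 38 each.
    N1: 46+38 = 84 > 70
    N23: 70+38 = 108 ≤ 140
Round 3 — N1 seizes.
  N1 sheds 84 L/s: no online neighbours, lost.
No further seizures.

N12, N18, N23, N25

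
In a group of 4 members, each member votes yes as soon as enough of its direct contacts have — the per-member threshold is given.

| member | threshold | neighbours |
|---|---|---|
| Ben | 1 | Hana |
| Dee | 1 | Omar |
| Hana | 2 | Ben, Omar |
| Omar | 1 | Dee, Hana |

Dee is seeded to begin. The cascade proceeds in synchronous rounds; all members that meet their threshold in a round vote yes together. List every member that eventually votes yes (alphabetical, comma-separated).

Round 1 — Dee votes yes (initial).
Round 2 — checking thresholds:
  Omar: 1 of 2 neighbours ≥ 1, votes yes.
Round 3 — no new yes votes; cascade stops.

Dee, Omar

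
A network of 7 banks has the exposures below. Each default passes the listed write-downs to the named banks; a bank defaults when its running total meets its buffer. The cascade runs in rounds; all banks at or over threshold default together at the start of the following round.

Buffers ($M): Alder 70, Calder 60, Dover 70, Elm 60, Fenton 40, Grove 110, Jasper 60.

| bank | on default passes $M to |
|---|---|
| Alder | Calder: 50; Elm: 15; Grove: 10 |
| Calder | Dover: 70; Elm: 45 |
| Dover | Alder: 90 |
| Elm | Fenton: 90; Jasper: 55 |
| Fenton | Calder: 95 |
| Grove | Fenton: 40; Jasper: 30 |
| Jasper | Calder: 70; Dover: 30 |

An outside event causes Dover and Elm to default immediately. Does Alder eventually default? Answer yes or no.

Round 1 — Dover, Elm default (initial).
  Alder: +90 → 90 ≥ 70
  Fenton: +90 → 90 ≥ 40
  Jasper: +55 → 55 < 60
Round 2 — Alder, Fenton default.
  Calder: +50+95 → 145 ≥ 60
  Grove: +10 → 10 < 110
Round 3 — Calder defaults.
No further defaults.

yes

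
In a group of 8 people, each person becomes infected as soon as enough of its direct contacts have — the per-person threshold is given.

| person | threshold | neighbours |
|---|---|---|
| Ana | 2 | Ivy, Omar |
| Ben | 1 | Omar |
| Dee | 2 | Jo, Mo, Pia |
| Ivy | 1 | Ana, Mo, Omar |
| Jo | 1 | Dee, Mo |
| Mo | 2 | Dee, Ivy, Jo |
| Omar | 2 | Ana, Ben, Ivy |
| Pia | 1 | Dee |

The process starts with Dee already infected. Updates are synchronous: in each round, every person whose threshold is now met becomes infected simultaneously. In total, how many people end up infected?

Round 1 — Dee becomes infected (initial).
Round 2 — checking thresholds:
  Jo: 1 of 2 neighbours ≥ 1, becomes infected.
  Mo: 1 of 3 neighbours < 2, not yet.
  Pia: 1 of 1 neighbours ≥ 1, becomes infected.
Round 3 — checking thresholds:
  Mo: 2 of 3 neighbours ≥ 2, becomes infected.
Round 4 — checking thresholds:
  Ivy: 1 of 3 neighbours ≥ 1, becomes infected.
Round 5 — no new infections; cascade stops.

5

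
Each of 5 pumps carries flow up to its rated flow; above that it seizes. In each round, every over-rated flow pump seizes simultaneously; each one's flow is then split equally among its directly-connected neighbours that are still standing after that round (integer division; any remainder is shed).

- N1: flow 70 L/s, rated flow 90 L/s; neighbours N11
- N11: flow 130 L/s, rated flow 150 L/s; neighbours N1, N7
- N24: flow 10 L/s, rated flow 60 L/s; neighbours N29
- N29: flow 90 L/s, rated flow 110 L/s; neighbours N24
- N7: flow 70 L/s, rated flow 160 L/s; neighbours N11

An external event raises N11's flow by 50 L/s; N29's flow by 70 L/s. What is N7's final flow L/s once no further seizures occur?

Round 1 — N11 at 180 > 150; N29 at 160 > 110. N11, N29 seize.
  N11 sheds 180 L/s to N1, N7: 90 each.
    N1: 70+90 = 160 > 90
    N7: 70+90 = 160 ≤ 160
  N29 sheds 160 L/s to N24: 160 each.
    N24: 10+160 = 170 > 60
Round 2 — N1, N24 seize.
  N1 sheds 160 L/s: no online neighbours, lost.
  N24 sheds 170 L/s: no online neighbours, lost.
No further seizures.

160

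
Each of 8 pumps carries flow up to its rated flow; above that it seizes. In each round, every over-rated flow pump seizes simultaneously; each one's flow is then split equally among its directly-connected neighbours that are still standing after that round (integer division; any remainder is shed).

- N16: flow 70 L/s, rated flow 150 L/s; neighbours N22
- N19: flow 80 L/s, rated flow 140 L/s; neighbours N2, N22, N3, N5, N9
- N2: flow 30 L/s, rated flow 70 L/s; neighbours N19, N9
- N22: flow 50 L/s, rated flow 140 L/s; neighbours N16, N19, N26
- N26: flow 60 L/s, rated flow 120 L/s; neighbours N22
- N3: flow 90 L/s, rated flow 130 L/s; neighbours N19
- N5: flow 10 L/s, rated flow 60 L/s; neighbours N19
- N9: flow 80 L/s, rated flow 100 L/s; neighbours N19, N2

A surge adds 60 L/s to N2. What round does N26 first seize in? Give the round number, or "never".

Round 1 — N2 at 90 > 70. N2 seizes.
  N2 sheds 90 L/s to N19, N9: 45 each.
    N19: 80+45 = 125 ≤ 140
    N9: 80+45 = 125 > 100
Round 2 — N9 seizes.
  N9 sheds 125 L/s to N19: 125 each.
    N19: 125+125 = 250 > 140
Round 3 — N19 seizes.
  N19 sheds 250 L/s to N22, N3, N5: 83 each (1 lost).
    N22: 50+83 = 133 ≤ 140
    N3: 90+83 = 173 > 130
    N5: 10+83 = 93 > 60
Round 4 — N3, N5 seize.
  N3 sheds 173 L/s: no online neighbours, lost.
  N5 sheds 93 L/s: no online neighbours, lost.
No further seizures.

never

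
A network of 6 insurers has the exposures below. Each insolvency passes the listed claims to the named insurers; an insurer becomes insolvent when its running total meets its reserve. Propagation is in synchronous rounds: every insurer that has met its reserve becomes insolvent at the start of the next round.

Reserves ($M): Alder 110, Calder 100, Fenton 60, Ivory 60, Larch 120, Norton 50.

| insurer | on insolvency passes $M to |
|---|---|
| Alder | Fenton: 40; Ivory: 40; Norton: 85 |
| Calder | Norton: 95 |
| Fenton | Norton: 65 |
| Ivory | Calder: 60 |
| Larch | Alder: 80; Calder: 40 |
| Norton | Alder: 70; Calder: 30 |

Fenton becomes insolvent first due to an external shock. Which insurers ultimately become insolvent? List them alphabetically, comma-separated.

Fenton, Norton

Round 1 — Fenton becomes insolvent (initial).
  Norton: +65 → 65 ≥ 50
Round 2 — Norton becomes insolvent.
  Alder: +70 → 70 < 110
  Calder: +30 → 30 < 100
No further insolvencies.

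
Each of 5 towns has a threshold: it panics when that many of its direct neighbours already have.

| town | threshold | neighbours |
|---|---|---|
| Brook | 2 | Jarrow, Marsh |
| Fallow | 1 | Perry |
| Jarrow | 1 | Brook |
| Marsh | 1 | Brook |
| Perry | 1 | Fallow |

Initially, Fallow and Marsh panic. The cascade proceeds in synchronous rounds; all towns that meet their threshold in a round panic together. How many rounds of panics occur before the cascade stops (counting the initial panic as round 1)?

Round 1 — Fallow, Marsh panic (initial).
Round 2 — checking thresholds:
  Brook: 1 of 2 neighbours < 2, below threshold.
  Perry: 1 of 1 neighbours ≥ 1, panics.
Round 3 — no new panics; cascade stops.

2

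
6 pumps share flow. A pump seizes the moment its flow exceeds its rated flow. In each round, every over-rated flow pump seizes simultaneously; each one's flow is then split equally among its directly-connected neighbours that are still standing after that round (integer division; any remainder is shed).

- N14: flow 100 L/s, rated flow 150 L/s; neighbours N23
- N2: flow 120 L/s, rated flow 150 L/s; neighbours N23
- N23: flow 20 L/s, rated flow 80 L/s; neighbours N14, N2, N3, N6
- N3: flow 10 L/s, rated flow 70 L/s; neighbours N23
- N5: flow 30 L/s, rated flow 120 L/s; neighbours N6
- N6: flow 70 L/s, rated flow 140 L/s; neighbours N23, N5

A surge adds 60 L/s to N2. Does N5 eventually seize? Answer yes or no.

Round 1 — N2 at 180 > 150. N2 seizes.
  N2 sheds 180 L/s to N23: 180 each.
    N23: 20+180 = 200 > 80
Round 2 — N23 seizes.
  N23 sheds 200 L/s to N14, N3, N6: 66 each (2 lost).
    N14: 100+66 = 166 > 150
    N3: 10+66 = 76 > 70
    N6: 70+66 = 136 ≤ 140
Round 3 — N14, N3 seize.
  N14 sheds 166 L/s: no online neighbours, lost.
  N3 sheds 76 L/s: no online neighbours, lost.
No further seizures.

no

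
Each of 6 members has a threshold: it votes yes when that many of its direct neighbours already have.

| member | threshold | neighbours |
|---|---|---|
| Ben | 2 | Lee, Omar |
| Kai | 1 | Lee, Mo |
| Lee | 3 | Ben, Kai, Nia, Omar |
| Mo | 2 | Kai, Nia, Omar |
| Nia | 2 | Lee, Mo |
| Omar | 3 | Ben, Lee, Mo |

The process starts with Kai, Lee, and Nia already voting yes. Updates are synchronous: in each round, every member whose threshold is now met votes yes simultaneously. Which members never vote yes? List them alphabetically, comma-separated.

Round 1 — Kai, Lee, Nia vote yes (initial).
Round 2 — checking thresholds:
  Ben: 1 of 2 neighbours < 2, not yet.
  Mo: 2 of 3 neighbours ≥ 2, votes yes.
  Omar: 1 of 3 neighbours < 3, not yet.
Round 3 — no new yes votes; cascade stops.

Ben, Omar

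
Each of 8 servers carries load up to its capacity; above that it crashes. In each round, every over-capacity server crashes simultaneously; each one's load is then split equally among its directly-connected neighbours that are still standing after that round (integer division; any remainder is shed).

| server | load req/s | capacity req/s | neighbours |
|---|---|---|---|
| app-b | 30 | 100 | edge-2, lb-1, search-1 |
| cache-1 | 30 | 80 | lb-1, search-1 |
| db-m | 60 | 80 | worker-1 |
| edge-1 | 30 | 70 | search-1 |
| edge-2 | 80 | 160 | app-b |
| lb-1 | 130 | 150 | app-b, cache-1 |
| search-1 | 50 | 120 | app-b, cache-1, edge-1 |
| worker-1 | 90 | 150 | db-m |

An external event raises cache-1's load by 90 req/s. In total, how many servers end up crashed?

6

Round 1 — cache-1 at 120 > 80. cache-1 crashes.
  cache-1 sheds 120 req/s to lb-1, search-1: 60 each.
    lb-1: 130+60 = 190 > 150
    search-1: 50+60 = 110 ≤ 120
Round 2 — lb-1 crashes.
  lb-1 sheds 190 req/s to app-b: 190 each.
    app-b: 30+190 = 220 > 100
Round 3 — app-b crashes.
  app-b sheds 220 req/s to edge-2, search-1: 110 each.
    edge-2: 80+110 = 190 > 160
    search-1: 110+110 = 220 > 120
Round 4 — edge-2, search-1 crash.
  edge-2 sheds 190 req/s: no online neighbours, lost.
  search-1 sheds 220 req/s to edge-1: 220 each.
    edge-1: 30+220 = 250 > 70
Round 5 — edge-1 crashes.
  edge-1 sheds 250 req/s: no online neighbours, lost.
No further crashes.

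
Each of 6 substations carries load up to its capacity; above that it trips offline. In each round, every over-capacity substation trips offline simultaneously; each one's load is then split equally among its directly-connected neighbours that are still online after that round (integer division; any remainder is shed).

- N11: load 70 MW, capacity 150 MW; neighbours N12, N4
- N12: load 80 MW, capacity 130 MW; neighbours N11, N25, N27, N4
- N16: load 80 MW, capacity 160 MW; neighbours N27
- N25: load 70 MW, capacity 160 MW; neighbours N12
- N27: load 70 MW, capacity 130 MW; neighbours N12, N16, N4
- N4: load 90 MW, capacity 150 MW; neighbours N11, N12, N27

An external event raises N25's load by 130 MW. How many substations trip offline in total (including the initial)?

6

Round 1 — N25 at 200 > 160. N25 trips offline.
  N25 sheds 200 MW to N12: 200 each.
    N12: 80+200 = 280 > 130
Round 2 — N12 trips offline.
  N12 sheds 280 MW to N11, N27, N4: 93 each (1 lost).
    N11: 70+93 = 163 > 150
    N27: 70+93 = 163 > 130
    N4: 90+93 = 183 > 150
Round 3 — N11, N27, N4 trip offline.
  N11 sheds 163 MW: no online neighbours, lost.
  N27 sheds 163 MW to N16: 163 each.
    N16: 80+163 = 243 > 160
  N4 sheds 183 MW: no online neighbours, lost.
Round 4 — N16 trips offline.
  N16 sheds 243 MW: no online neighbours, lost.
No further trips.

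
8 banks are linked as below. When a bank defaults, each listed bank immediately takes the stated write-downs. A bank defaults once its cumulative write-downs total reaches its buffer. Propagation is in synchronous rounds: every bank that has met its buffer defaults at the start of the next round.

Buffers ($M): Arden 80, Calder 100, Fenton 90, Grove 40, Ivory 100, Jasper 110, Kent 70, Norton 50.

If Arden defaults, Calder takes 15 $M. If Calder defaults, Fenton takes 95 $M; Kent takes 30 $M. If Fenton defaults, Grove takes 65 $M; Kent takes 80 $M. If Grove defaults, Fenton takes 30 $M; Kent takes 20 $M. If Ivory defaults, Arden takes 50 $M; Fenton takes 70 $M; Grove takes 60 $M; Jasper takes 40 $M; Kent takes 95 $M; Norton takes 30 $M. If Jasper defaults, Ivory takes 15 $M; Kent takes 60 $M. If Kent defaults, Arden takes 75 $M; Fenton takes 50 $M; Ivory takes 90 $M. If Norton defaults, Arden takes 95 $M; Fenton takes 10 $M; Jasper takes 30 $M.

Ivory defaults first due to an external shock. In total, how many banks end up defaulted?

Round 1 — Ivory defaults (initial).
  Arden: +50 → 50 < 80
  Fenton: +70 → 70 < 90
  Grove: +60 → 60 ≥ 40
  Jasper: +40 → 40 < 110
  Kent: +95 → 95 ≥ 70
  Norton: +30 → 30 < 50
Round 2 — Grove, Kent default.
  Arden: +75 → 125 ≥ 80
  Fenton: +30+50 → 150 ≥ 90
Round 3 — Arden, Fenton default.
  Calder: +15 → 15 < 100
No further defaults.

5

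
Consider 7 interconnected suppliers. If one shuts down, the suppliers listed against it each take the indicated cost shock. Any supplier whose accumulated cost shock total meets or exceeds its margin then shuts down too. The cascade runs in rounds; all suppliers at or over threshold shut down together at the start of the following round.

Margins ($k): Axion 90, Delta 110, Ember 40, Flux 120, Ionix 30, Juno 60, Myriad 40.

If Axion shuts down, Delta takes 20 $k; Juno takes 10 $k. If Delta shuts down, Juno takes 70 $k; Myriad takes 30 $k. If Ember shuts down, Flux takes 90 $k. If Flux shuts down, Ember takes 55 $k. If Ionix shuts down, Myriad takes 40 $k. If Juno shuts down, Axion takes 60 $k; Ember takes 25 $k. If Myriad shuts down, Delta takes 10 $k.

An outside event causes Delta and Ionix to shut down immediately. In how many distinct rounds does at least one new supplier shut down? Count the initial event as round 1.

2

Round 1 — Delta, Ionix shut down (initial).
  Juno: +70 → 70 ≥ 60
  Myriad: +30+40 → 70 ≥ 40
Round 2 — Juno, Myriad shut down.
  Axion: +60 → 60 < 90
  Ember: +25 → 25 < 40
No further shutdowns.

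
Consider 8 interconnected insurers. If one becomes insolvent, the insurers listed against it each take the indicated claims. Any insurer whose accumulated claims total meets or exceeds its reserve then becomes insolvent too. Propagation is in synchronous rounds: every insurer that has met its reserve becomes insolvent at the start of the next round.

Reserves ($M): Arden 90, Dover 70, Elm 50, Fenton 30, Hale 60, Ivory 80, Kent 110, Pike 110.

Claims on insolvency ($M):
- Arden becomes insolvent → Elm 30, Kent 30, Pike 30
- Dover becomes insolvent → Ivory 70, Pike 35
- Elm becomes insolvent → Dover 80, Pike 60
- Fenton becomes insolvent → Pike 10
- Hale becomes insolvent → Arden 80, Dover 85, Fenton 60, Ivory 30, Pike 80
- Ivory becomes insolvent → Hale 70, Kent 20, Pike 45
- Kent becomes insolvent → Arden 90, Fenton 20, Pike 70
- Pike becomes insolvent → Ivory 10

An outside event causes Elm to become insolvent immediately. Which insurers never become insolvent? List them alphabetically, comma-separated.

Arden, Fenton, Hale, Ivory, Kent, Pike

Round 1 — Elm becomes insolvent (initial).
  Dover: +80 → 80 ≥ 70
  Pike: +60 → 60 < 110
Round 2 — Dover becomes insolvent.
  Ivory: +70 → 70 < 80
  Pike: +35 → 95 < 110
No further insolvencies.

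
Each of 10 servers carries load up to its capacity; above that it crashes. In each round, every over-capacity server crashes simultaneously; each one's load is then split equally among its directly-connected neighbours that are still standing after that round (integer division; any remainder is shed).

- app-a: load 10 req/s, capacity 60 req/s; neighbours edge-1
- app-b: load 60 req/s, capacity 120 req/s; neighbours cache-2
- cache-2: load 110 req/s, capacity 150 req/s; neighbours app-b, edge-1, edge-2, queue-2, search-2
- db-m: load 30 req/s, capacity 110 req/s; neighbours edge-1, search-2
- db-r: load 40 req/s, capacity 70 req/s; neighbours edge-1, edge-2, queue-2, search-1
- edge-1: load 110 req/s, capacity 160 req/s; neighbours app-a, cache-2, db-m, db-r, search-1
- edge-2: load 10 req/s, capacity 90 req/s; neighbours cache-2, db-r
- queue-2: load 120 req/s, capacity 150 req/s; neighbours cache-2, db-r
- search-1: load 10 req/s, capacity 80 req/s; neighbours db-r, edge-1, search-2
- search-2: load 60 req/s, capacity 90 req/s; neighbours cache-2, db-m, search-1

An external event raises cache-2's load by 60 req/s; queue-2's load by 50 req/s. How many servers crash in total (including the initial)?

9

Round 1 — cache-2 at 170 > 150; queue-2 at 170 > 150. cache-2, queue-2 crash.
  cache-2 sheds 170 req/s to app-b, edge-1, edge-2, search-2: 42 each (2 lost).
    app-b: 60+42 = 102 ≤ 120
    edge-1: 110+42 = 152 ≤ 160
    edge-2: 10+42 = 52 ≤ 90
    search-2: 60+42 = 102 > 90
  queue-2 sheds 170 req/s to db-r: 170 each.
    db-r: 40+170 = 210 > 70
Round 2 — db-r, search-2 crash.
  db-r sheds 210 req/s to edge-1, edge-2, search-1: 70 each.
    edge-1: 152+70 = 222 > 160
    edge-2: 52+70 = 122 > 90
    search-1: 10+70 = 80 ≤ 80
  search-2 sheds 102 req/s to db-m, search-1: 51 each.
    db-m: 30+51 = 81 ≤ 110
    search-1: 80+51 = 131 > 80
Round 3 — edge-1, edge-2, search-1 crash.
  edge-1 sheds 222 req/s to app-a, db-m: 111 each.
    app-a: 10+111 = 121 > 60
    db-m: 81+111 = 192 > 110
  edge-2 sheds 122 req/s: no online neighbours, lost.
  search-1 sheds 131 req/s: no online neighbours, lost.
Round 4 — app-a, db-m crash.
  app-a sheds 121 req/s: no online neighbours, lost.
  db-m sheds 192 req/s: no online neighbours, lost.
No further crashes.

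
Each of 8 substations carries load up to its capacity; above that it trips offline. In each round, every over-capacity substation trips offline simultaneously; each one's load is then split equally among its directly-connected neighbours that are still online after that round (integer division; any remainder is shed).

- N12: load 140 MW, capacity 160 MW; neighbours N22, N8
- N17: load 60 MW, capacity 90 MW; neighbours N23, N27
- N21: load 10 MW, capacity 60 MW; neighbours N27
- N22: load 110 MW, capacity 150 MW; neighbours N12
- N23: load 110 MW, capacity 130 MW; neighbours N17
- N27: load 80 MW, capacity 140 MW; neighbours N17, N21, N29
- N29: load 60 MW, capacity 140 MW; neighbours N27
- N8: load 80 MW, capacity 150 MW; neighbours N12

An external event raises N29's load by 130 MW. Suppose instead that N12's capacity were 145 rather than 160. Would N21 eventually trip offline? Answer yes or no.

yes

With N12's capacity at 145:
Round 1 — N29 at 190 > 140. N29 trips offline.
  N29 sheds 190 MW to N27: 190 each.
    N27: 80+190 = 270 > 140
Round 2 — N27 trips offline.
  N27 sheds 270 MW to N17, N21: 135 each.
    N17: 60+135 = 195 > 90
    N21: 10+135 = 145 > 60
Round 3 — N17, N21 trip offline.
  N17 sheds 195 MW to N23: 195 each.
    N23: 110+195 = 305 > 130
  N21 sheds 145 MW: no online neighbours, lost.
Round 4 — N23 trips offline.
  N23 sheds 305 MW: no online neighbours, lost.
No further trips.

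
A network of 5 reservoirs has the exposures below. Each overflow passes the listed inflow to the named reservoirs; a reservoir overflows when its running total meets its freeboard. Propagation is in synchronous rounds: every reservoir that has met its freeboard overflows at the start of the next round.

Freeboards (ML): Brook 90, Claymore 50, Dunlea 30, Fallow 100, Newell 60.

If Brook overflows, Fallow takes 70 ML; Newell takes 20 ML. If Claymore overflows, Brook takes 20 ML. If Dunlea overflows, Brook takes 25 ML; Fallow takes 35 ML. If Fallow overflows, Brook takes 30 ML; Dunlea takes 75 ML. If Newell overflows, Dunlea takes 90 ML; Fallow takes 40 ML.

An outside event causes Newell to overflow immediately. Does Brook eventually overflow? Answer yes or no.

Round 1 — Newell overflows (initial).
  Dunlea: +90 → 90 ≥ 30
  Fallow: +40 → 40 < 100
Round 2 — Dunlea overflows.
  Brook: +25 → 25 < 90
  Fallow: +35 → 75 < 100
No further overflows.

no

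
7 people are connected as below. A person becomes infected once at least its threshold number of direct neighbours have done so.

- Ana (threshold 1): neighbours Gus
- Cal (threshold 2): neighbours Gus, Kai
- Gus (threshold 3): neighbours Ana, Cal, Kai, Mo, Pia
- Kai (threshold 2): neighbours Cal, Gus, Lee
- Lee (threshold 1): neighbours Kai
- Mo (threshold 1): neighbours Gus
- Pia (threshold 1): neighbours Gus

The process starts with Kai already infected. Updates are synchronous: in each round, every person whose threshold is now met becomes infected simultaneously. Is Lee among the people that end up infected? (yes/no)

Round 1 — Kai becomes infected (initial).
Round 2 — checking thresholds:
  Cal: 1 of 2 neighbours < 2, holds.
  Gus: 1 of 5 neighbours < 3, holds.
  Lee: 1 of 1 neighbours ≥ 1, becomes infected.
Round 3 — no new infections; cascade stops.

yes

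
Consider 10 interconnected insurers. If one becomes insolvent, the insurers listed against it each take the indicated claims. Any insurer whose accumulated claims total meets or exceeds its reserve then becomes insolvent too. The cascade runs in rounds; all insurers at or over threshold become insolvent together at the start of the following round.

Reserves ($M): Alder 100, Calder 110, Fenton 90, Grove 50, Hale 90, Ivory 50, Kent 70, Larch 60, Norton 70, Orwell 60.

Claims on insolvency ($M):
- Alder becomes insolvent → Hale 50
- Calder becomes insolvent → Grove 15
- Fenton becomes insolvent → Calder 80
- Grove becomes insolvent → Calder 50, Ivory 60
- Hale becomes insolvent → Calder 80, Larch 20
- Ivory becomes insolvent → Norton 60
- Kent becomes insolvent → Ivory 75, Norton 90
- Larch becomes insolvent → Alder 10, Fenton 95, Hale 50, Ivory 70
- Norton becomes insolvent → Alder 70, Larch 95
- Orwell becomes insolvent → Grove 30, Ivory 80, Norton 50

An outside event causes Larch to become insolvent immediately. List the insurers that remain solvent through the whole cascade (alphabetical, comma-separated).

Round 1 — Larch becomes insolvent (initial).
  Alder: +10 → 10 < 100
  Fenton: +95 → 95 ≥ 90
  Hale: +50 → 50 < 90
  Ivory: +70 → 70 ≥ 50
Round 2 — Fenton, Ivory become insolvent.
  Calder: +80 → 80 < 110
  Norton: +60 → 60 < 70
No further insolvencies.

Alder, Calder, Grove, Hale, Kent, Norton, Orwell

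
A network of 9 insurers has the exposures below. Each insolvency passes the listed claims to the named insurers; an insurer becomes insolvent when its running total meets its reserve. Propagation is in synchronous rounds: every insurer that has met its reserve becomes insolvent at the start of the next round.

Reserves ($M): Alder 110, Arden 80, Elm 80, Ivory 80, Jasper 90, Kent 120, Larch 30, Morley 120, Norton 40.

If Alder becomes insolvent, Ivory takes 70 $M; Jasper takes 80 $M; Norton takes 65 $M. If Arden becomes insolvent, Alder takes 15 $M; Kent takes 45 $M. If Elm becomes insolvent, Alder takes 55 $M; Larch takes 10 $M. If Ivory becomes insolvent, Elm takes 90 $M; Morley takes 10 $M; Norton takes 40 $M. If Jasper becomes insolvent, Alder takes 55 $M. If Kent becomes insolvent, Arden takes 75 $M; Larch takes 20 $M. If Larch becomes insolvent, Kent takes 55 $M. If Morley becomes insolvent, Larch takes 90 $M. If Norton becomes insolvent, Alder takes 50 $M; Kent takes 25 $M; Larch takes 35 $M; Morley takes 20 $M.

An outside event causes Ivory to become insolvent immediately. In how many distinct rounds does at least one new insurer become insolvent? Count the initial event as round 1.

3

Round 1 — Ivory becomes insolvent (initial).
  Elm: +90 → 90 ≥ 80
  Morley: +10 → 10 < 120
  Norton: +40 → 40 ≥ 40
Round 2 — Elm, Norton become insolvent.
  Alder: +55+50 → 105 < 110
  Kent: +25 → 25 < 120
  Larch: +10+35 → 45 ≥ 30
  Morley: +20 → 30 < 120
Round 3 — Larch becomes insolvent.
  Kent: +55 → 80 < 120
No further insolvencies.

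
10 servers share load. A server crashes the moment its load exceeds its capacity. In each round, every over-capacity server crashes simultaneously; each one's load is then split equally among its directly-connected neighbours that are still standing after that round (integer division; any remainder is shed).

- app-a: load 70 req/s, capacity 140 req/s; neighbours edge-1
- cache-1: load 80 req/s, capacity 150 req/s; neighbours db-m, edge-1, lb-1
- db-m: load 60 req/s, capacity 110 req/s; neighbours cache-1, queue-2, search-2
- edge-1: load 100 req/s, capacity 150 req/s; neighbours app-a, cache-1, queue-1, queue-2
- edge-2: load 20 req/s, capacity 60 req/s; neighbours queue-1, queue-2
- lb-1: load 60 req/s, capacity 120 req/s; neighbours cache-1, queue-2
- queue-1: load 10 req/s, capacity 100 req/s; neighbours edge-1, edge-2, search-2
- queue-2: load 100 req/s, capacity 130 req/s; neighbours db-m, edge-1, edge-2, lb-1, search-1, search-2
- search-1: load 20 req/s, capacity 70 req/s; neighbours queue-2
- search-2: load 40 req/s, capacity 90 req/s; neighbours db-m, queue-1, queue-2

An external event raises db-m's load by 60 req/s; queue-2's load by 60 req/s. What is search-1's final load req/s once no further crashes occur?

Round 1 — db-m at 120 > 110; queue-2 at 160 > 130. db-m, queue-2 crash.
  db-m sheds 120 req/s to cache-1, search-2: 60 each.
    cache-1: 80+60 = 140 ≤ 150
    search-2: 40+60 = 100 > 90
  queue-2 sheds 160 req/s to edge-1, edge-2, lb-1, search-1, search-2: 32 each.
    edge-1: 100+32 = 132 ≤ 150
    edge-2: 20+32 = 52 ≤ 60
    lb-1: 60+32 = 92 ≤ 120
    search-1: 20+32 = 52 ≤ 70
    search-2: 100+32 = 132 > 90
Round 2 — search-2 crashes.
  search-2 sheds 132 req/s to queue-1: 132 each.
    queue-1: 10+132 = 142 > 100
Round 3 — queue-1 crashes.
  queue-1 sheds 142 req/s to edge-1, edge-2: 71 each.
    edge-1: 132+71 = 203 > 150
    edge-2: 52+71 = 123 > 60
Round 4 — edge-1, edge-2 crash.
  edge-1 sheds 203 req/s to app-a, cache-1: 101 each (1 lost).
    app-a: 70+101 = 171 > 140
    cache-1: 140+101 = 241 > 150
  edge-2 sheds 123 req/s: no online neighbours, lost.
Round 5 — app-a, cache-1 crash.
  app-a sheds 171 req/s: no online neighbours, lost.
  cache-1 sheds 241 req/s to lb-1: 241 each.
    lb-1: 92+241 = 333 > 120
Round 6 — lb-1 crashes.
  lb-1 sheds 333 req/s: no online neighbours, lost.
No further crashes.

52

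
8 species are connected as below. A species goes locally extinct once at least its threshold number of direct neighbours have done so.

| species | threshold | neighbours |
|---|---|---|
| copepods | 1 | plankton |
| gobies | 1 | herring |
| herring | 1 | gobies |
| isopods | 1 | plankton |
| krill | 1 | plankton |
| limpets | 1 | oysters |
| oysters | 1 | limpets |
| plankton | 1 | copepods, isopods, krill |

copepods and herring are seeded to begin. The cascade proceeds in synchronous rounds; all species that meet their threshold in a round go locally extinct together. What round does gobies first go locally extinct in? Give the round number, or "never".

2

Round 1 — copepods, herring go locally extinct (initial).
Round 2 — checking thresholds:
  gobies: 1 of 1 neighbours ≥ 1, goes locally extinct.
  plankton: 1 of 3 neighbours ≥ 1, goes locally extinct.
Round 3 — checking thresholds:
  isopods: 1 of 1 neighbours ≥ 1, goes locally extinct.
  krill: 1 of 1 neighbours ≥ 1, goes locally extinct.
Round 4 — no new extinctions; cascade stops.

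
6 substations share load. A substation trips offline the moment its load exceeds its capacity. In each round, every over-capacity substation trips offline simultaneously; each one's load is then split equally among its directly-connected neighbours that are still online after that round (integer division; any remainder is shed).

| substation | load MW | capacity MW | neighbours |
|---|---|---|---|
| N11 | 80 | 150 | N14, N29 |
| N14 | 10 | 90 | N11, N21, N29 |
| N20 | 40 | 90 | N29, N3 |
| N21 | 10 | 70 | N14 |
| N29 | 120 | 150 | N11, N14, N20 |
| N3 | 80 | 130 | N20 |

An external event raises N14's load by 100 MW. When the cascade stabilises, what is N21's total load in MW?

Round 1 — N14 at 110 > 90. N14 trips offline.
  N14 sheds 110 MW to N11, N21, N29: 36 each (2 lost).
    N11: 80+36 = 116 ≤ 150
    N21: 10+36 = 46 ≤ 70
    N29: 120+36 = 156 > 150
Round 2 — N29 trips offline.
  N29 sheds 156 MW to N11, N20: 78 each.
    N11: 116+78 = 194 > 150
    N20: 40+78 = 118 > 90
Round 3 — N11, N20 trip offline.
  N11 sheds 194 MW: no online neighbours, lost.
  N20 sheds 118 MW to N3: 118 each.
    N3: 80+118 = 198 > 130
Round 4 — N3 trips offline.
  N3 sheds 198 MW: no online neighbours, lost.
No further trips.

46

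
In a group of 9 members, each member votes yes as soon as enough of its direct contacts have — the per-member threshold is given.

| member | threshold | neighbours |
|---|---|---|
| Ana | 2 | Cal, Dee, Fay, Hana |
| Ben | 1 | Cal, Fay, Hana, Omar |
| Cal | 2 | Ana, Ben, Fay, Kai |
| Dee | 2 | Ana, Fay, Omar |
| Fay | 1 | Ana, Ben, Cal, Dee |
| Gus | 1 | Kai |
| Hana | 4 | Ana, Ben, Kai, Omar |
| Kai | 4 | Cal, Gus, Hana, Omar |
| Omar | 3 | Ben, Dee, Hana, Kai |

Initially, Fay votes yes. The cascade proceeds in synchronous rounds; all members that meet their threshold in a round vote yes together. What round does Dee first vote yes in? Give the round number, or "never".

Round 1 — Fay votes yes (initial).
Round 2 — checking thresholds:
  Ana: 1 of 4 neighbours < 2, below threshold.
  Ben: 1 of 4 neighbours ≥ 1, votes yes.
  Cal: 1 of 4 neighbours < 2, below threshold.
  Dee: 1 of 3 neighbours < 2, below threshold.
Round 3 — checking thresholds:
  Ana: 1 of 4 neighbours < 2, below threshold.
  Cal: 2 of 4 neighbours ≥ 2, votes yes.
  Dee: 1 of 3 neighbours < 2, below threshold.
  Hana: 1 of 4 neighbours < 4, below threshold.
  Omar: 1 of 4 neighbours < 3, below threshold.
Round 4 — checking thresholds:
  Ana: 2 of 4 neighbours ≥ 2, votes yes.
  Dee: 1 of 3 neighbours < 2, below threshold.
  Hana: 1 of 4 neighbours < 4, below threshold.
  Kai: 1 of 4 neighbours < 4, below threshold.
  Omar: 1 of 4 neighbours < 3, below threshold.
Round 5 — checking thresholds:
  Dee: 2 of 3 neighbours ≥ 2, votes yes.
  Hana: 2 of 4 neighbours < 4, below threshold.
  Kai: 1 of 4 neighbours < 4, below threshold.
  Omar: 1 of 4 neighbours < 3, below threshold.
Round 6 — no new yes votes; cascade stops.

5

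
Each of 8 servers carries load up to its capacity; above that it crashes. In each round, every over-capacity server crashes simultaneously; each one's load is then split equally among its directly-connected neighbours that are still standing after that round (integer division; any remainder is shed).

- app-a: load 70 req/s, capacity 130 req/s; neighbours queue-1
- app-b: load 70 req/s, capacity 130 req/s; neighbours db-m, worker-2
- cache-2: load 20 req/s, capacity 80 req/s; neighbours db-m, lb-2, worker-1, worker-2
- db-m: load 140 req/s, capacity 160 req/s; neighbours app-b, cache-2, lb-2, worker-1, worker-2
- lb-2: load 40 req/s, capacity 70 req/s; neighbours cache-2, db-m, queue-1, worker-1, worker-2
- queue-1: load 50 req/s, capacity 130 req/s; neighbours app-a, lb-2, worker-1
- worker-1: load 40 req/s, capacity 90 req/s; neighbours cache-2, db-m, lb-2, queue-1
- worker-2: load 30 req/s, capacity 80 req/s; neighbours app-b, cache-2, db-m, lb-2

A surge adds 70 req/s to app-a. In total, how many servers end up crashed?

Round 1 — app-a at 140 > 130. app-a crashes.
  app-a sheds 140 req/s to queue-1: 140 each.
    queue-1: 50+140 = 190 > 130
Round 2 — queue-1 crashes.
  queue-1 sheds 190 req/s to lb-2, worker-1: 95 each.
    lb-2: 40+95 = 135 > 70
    worker-1: 40+95 = 135 > 90
Round 3 — lb-2, worker-1 crash.
  lb-2 sheds 135 req/s to cache-2, db-m, worker-2: 45 each.
    cache-2: 20+45 = 65 ≤ 80
    db-m: 140+45 = 185 > 160
    worker-2: 30+45 = 75 ≤ 80
  worker-1 sheds 135 req/s to cache-2, db-m: 67 each (1 lost).
    cache-2: 65+67 = 132 > 80
    db-m: 185+67 = 252 > 160
Round 4 — cache-2, db-m crash.
  cache-2 sheds 132 req/s to worker-2: 132 each.
    worker-2: 75+132 = 207 > 80
  db-m sheds 252 req/s to app-b, worker-2: 126 each.
    app-b: 70+126 = 196 > 130
    worker-2: 207+126 = 333 > 80
Round 5 — app-b, worker-2 crash.
  app-b sheds 196 req/s: no online neighbours, lost.
  worker-2 sheds 333 req/s: no online neighbours, lost.
No further crashes.

8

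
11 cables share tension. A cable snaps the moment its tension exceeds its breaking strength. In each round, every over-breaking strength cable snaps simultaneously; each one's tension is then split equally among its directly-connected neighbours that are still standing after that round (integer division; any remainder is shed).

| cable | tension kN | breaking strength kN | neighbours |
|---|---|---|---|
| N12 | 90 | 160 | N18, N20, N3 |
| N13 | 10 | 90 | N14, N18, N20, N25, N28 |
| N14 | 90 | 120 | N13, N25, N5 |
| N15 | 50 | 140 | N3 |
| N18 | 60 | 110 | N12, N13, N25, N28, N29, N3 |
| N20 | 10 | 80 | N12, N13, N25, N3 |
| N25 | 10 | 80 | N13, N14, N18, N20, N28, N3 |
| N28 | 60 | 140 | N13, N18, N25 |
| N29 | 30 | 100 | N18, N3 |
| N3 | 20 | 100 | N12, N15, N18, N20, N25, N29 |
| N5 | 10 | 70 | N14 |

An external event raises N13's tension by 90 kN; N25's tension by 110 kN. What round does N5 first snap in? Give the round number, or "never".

Round 1 — N13 at 100 > 90; N25 at 120 > 80. N13, N25 snap.
  N13 sheds 100 kN to N14, N18, N20, N28: 25 each.
    N14: 90+25 = 115 ≤ 120
    N18: 60+25 = 85 ≤ 110
    N20: 10+25 = 35 ≤ 80
    N28: 60+25 = 85 ≤ 140
  N25 sheds 120 kN to N14, N18, N20, N28, N3: 24 each.
    N14: 115+24 = 139 > 120
    N18: 85+24 = 109 ≤ 110
    N20: 35+24 = 59 ≤ 80
    N28: 85+24 = 109 ≤ 140
    N3: 20+24 = 44 ≤ 100
Round 2 — N14 snaps.
  N14 sheds 139 kN to N5: 139 each.
    N5: 10+139 = 149 > 70
Round 3 — N5 snaps.
  N5 sheds 149 kN: no online neighbours, lost.
No further breaks.

3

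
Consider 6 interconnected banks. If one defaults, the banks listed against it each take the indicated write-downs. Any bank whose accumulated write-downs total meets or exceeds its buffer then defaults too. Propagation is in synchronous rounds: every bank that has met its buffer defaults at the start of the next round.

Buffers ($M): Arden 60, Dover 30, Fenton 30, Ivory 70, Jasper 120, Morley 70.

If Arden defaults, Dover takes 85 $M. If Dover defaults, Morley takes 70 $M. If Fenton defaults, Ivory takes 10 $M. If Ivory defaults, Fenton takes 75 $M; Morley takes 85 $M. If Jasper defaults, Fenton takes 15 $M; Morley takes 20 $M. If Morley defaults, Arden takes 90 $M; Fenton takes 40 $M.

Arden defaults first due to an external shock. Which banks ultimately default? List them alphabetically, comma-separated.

Round 1 — Arden defaults (initial).
  Dover: +85 → 85 ≥ 30
Round 2 — Dover defaults.
  Morley: +70 → 70 ≥ 70
Round 3 — Morley defaults.
  Fenton: +40 → 40 ≥ 30
Round 4 — Fenton defaults.
  Ivory: +10 → 10 < 70
No further defaults.

Arden, Dover, Fenton, Morley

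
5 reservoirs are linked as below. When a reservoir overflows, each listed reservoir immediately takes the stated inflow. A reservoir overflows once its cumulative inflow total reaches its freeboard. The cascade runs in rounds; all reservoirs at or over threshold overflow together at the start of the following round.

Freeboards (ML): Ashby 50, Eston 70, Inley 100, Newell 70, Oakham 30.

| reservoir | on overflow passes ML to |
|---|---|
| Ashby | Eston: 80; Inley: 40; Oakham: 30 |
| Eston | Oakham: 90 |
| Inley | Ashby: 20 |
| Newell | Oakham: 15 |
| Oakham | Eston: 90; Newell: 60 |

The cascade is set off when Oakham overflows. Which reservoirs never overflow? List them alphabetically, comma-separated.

Ashby, Inley, Newell

Round 1 — Oakham overflows (initial).
  Eston: +90 → 90 ≥ 70
  Newell: +60 → 60 < 70
Round 2 — Eston overflows.
No further overflows.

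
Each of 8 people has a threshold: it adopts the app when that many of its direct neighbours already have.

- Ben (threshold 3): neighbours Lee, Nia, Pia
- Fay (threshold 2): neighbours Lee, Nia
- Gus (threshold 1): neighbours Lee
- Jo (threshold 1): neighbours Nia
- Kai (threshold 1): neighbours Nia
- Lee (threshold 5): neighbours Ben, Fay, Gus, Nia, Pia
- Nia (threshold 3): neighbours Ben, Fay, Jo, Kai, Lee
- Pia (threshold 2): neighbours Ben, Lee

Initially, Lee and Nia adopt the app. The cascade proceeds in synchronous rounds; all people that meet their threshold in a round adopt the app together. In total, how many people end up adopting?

6

Round 1 — Lee, Nia adopt the app (initial).
Round 2 — checking thresholds:
  Ben: 2 of 3 neighbours < 3, holds.
  Fay: 2 of 2 neighbours ≥ 2, adopts the app.
  Gus: 1 of 1 neighbours ≥ 1, adopts the app.
  Jo: 1 of 1 neighbours ≥ 1, adopts the app.
  Kai: 1 of 1 neighbours ≥ 1, adopts the app.
  Pia: 1 of 2 neighbours < 2, holds.
Round 3 — no new adoptions; cascade stops.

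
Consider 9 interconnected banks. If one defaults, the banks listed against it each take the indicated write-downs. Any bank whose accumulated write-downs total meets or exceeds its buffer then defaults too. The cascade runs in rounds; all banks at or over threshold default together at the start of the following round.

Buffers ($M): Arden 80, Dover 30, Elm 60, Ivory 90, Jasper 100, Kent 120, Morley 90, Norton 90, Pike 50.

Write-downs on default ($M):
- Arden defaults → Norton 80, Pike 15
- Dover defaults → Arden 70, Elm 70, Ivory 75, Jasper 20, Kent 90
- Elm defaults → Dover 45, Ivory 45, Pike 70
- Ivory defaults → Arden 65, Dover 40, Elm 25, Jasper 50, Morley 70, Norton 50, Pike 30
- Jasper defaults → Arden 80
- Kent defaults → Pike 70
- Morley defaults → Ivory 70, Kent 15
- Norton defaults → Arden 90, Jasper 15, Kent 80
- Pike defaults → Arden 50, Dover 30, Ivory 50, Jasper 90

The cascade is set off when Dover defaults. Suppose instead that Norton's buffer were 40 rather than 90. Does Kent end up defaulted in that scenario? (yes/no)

With Norton's buffer at 40:
Round 1 — Dover defaults (initial).
  Arden: +70 → 70 < 80
  Elm: +70 → 70 ≥ 60
  Ivory: +75 → 75 < 90
  Jasper: +20 → 20 < 100
  Kent: +90 → 90 < 120
Round 2 — Elm defaults.
  Ivory: +45 → 120 ≥ 90
  Pike: +70 → 70 ≥ 50
Round 3 — Ivory, Pike default.
  Arden: +65+50 → 185 ≥ 80
  Jasper: +50+90 → 160 ≥ 100
  Morley: +70 → 70 < 90
  Norton: +50 → 50 ≥ 40
Round 4 — Arden, Jasper, Norton default.
  Kent: +80 → 170 ≥ 120
Round 5 — Kent defaults.
No further defaults.

yes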